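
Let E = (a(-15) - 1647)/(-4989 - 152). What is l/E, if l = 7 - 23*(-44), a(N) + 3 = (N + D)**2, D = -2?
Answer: 5238679/1361 ≈ 3849.1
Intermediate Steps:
a(N) = -3 + (-2 + N)**2 (a(N) = -3 + (N - 2)**2 = -3 + (-2 + N)**2)
l = 1019 (l = 7 + 1012 = 1019)
E = 1361/5141 (E = ((-3 + (-2 - 15)**2) - 1647)/(-4989 - 152) = ((-3 + (-17)**2) - 1647)/(-5141) = ((-3 + 289) - 1647)*(-1/5141) = (286 - 1647)*(-1/5141) = -1361*(-1/5141) = 1361/5141 ≈ 0.26473)
l/E = 1019/(1361/5141) = 1019*(5141/1361) = 5238679/1361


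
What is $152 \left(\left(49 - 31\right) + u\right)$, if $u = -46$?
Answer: $-4256$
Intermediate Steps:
$152 \left(\left(49 - 31\right) + u\right) = 152 \left(\left(49 - 31\right) - 46\right) = 152 \left(18 - 46\right) = 152 \left(-28\right) = -4256$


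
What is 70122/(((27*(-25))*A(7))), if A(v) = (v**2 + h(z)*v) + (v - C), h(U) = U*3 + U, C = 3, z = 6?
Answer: -1798/3825 ≈ -0.47007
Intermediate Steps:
h(U) = 4*U (h(U) = 3*U + U = 4*U)
A(v) = -3 + v**2 + 25*v (A(v) = (v**2 + (4*6)*v) + (v - 1*3) = (v**2 + 24*v) + (v - 3) = (v**2 + 24*v) + (-3 + v) = -3 + v**2 + 25*v)
70122/(((27*(-25))*A(7))) = 70122/(((27*(-25))*(-3 + 7**2 + 25*7))) = 70122/((-675*(-3 + 49 + 175))) = 70122/((-675*221)) = 70122/(-149175) = 70122*(-1/149175) = -1798/3825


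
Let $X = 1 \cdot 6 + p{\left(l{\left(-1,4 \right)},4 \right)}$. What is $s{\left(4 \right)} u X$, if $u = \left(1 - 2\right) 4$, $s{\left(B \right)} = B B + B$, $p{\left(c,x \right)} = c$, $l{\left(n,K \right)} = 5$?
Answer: $-880$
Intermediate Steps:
$s{\left(B \right)} = B + B^{2}$ ($s{\left(B \right)} = B^{2} + B = B + B^{2}$)
$u = -4$ ($u = \left(-1\right) 4 = -4$)
$X = 11$ ($X = 1 \cdot 6 + 5 = 6 + 5 = 11$)
$s{\left(4 \right)} u X = 4 \left(1 + 4\right) \left(-4\right) 11 = 4 \cdot 5 \left(-4\right) 11 = 20 \left(-4\right) 11 = \left(-80\right) 11 = -880$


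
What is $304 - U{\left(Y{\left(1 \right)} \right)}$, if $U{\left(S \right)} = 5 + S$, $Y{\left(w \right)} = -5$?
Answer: $304$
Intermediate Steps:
$304 - U{\left(Y{\left(1 \right)} \right)} = 304 - \left(5 - 5\right) = 304 - 0 = 304 + 0 = 304$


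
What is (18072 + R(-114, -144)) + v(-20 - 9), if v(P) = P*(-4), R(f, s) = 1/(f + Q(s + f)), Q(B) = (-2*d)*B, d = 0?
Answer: 2073431/114 ≈ 18188.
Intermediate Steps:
Q(B) = 0 (Q(B) = (-2*0)*B = 0*B = 0)
R(f, s) = 1/f (R(f, s) = 1/(f + 0) = 1/f)
v(P) = -4*P
(18072 + R(-114, -144)) + v(-20 - 9) = (18072 + 1/(-114)) - 4*(-20 - 9) = (18072 - 1/114) - 4*(-29) = 2060207/114 + 116 = 2073431/114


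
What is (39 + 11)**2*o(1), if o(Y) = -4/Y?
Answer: -10000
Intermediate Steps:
(39 + 11)**2*o(1) = (39 + 11)**2*(-4/1) = 50**2*(-4*1) = 2500*(-4) = -10000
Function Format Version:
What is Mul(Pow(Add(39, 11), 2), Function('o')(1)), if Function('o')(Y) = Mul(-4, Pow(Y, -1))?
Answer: -10000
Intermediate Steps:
Mul(Pow(Add(39, 11), 2), Function('o')(1)) = Mul(Pow(Add(39, 11), 2), Mul(-4, Pow(1, -1))) = Mul(Pow(50, 2), Mul(-4, 1)) = Mul(2500, -4) = -10000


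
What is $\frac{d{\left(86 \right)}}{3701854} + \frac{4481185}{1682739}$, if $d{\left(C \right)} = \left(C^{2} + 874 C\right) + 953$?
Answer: $\frac{16729223199097}{6229254098106} \approx 2.6856$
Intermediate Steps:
$d{\left(C \right)} = 953 + C^{2} + 874 C$
$\frac{d{\left(86 \right)}}{3701854} + \frac{4481185}{1682739} = \frac{953 + 86^{2} + 874 \cdot 86}{3701854} + \frac{4481185}{1682739} = \left(953 + 7396 + 75164\right) \frac{1}{3701854} + 4481185 \cdot \frac{1}{1682739} = 83513 \cdot \frac{1}{3701854} + \frac{4481185}{1682739} = \frac{83513}{3701854} + \frac{4481185}{1682739} = \frac{16729223199097}{6229254098106}$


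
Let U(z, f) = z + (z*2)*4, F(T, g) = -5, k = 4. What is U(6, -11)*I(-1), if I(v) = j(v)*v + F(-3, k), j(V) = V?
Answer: -216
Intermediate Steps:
U(z, f) = 9*z (U(z, f) = z + (2*z)*4 = z + 8*z = 9*z)
I(v) = -5 + v² (I(v) = v*v - 5 = v² - 5 = -5 + v²)
U(6, -11)*I(-1) = (9*6)*(-5 + (-1)²) = 54*(-5 + 1) = 54*(-4) = -216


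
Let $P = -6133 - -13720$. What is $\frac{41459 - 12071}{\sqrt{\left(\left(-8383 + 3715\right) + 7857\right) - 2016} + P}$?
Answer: $\frac{18580563}{4796783} - \frac{2449 \sqrt{1173}}{4796783} \approx 3.8561$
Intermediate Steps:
$P = 7587$ ($P = -6133 + 13720 = 7587$)
$\frac{41459 - 12071}{\sqrt{\left(\left(-8383 + 3715\right) + 7857\right) - 2016} + P} = \frac{41459 - 12071}{\sqrt{\left(\left(-8383 + 3715\right) + 7857\right) - 2016} + 7587} = \frac{29388}{\sqrt{\left(-4668 + 7857\right) - 2016} + 7587} = \frac{29388}{\sqrt{3189 - 2016} + 7587} = \frac{29388}{\sqrt{1173} + 7587} = \frac{29388}{7587 + \sqrt{1173}}$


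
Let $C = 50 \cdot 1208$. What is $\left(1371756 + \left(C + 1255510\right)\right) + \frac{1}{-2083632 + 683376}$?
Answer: $\frac{3763420442495}{1400256} \approx 2.6877 \cdot 10^{6}$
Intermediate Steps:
$C = 60400$
$\left(1371756 + \left(C + 1255510\right)\right) + \frac{1}{-2083632 + 683376} = \left(1371756 + \left(60400 + 1255510\right)\right) + \frac{1}{-2083632 + 683376} = \left(1371756 + 1315910\right) + \frac{1}{-1400256} = 2687666 - \frac{1}{1400256} = \frac{3763420442495}{1400256}$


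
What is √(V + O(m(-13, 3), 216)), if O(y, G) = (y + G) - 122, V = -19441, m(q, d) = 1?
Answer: I*√19346 ≈ 139.09*I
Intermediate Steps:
O(y, G) = -122 + G + y (O(y, G) = (G + y) - 122 = -122 + G + y)
√(V + O(m(-13, 3), 216)) = √(-19441 + (-122 + 216 + 1)) = √(-19441 + 95) = √(-19346) = I*√19346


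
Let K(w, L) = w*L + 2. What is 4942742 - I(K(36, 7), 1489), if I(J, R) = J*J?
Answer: 4878226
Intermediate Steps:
K(w, L) = 2 + L*w (K(w, L) = L*w + 2 = 2 + L*w)
I(J, R) = J**2
4942742 - I(K(36, 7), 1489) = 4942742 - (2 + 7*36)**2 = 4942742 - (2 + 252)**2 = 4942742 - 1*254**2 = 4942742 - 1*64516 = 4942742 - 64516 = 4878226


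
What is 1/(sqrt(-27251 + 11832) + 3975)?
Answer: 3975/15816044 - I*sqrt(15419)/15816044 ≈ 0.00025133 - 7.8511e-6*I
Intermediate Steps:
1/(sqrt(-27251 + 11832) + 3975) = 1/(sqrt(-15419) + 3975) = 1/(I*sqrt(15419) + 3975) = 1/(3975 + I*sqrt(15419))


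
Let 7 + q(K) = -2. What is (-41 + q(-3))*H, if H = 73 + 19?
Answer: -4600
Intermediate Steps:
q(K) = -9 (q(K) = -7 - 2 = -9)
H = 92
(-41 + q(-3))*H = (-41 - 9)*92 = -50*92 = -4600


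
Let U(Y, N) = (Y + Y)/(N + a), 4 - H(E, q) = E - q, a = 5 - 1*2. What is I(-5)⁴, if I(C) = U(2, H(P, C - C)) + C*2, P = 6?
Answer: 1296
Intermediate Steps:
a = 3 (a = 5 - 2 = 3)
H(E, q) = 4 + q - E (H(E, q) = 4 - (E - q) = 4 + (q - E) = 4 + q - E)
U(Y, N) = 2*Y/(3 + N) (U(Y, N) = (Y + Y)/(N + 3) = (2*Y)/(3 + N) = 2*Y/(3 + N))
I(C) = 4 + 2*C (I(C) = 2*2/(3 + (4 + (C - C) - 1*6)) + C*2 = 2*2/(3 + (4 + 0 - 6)) + 2*C = 2*2/(3 - 2) + 2*C = 2*2/1 + 2*C = 2*2*1 + 2*C = 4 + 2*C)
I(-5)⁴ = (4 + 2*(-5))⁴ = (4 - 10)⁴ = (-6)⁴ = 1296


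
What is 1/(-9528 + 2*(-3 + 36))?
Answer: -1/9462 ≈ -0.00010569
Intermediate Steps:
1/(-9528 + 2*(-3 + 36)) = 1/(-9528 + 2*33) = 1/(-9528 + 66) = 1/(-9462) = -1/9462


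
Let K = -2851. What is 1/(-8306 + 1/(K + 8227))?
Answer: -5376/44653055 ≈ -0.00012039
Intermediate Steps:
1/(-8306 + 1/(K + 8227)) = 1/(-8306 + 1/(-2851 + 8227)) = 1/(-8306 + 1/5376) = 1/(-44653055/5376) = -5376/44653055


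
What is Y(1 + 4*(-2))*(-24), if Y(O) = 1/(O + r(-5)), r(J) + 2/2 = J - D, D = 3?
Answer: 3/2 ≈ 1.5000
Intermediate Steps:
r(J) = -4 + J (r(J) = -1 + (J - 1*3) = -1 + (J - 3) = -1 + (-3 + J) = -4 + J)
Y(O) = 1/(-9 + O) (Y(O) = 1/(O + (-4 - 5)) = 1/(O - 9) = 1/(-9 + O))
Y(1 + 4*(-2))*(-24) = -24/(-9 + (1 + 4*(-2))) = -24/(-9 + (1 - 8)) = -24/(-9 - 7) = -24/(-16) = -1/16*(-24) = 3/2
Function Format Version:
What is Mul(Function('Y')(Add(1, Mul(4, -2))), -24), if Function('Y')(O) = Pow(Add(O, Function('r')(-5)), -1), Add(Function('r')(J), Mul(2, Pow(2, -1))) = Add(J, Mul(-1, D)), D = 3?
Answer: Rational(3, 2) ≈ 1.5000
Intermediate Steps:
Function('r')(J) = Add(-4, J) (Function('r')(J) = Add(-1, Add(J, Mul(-1, 3))) = Add(-1, Add(J, -3)) = Add(-1, Add(-3, J)) = Add(-4, J))
Function('Y')(O) = Pow(Add(-9, O), -1) (Function('Y')(O) = Pow(Add(O, Add(-4, -5)), -1) = Pow(Add(O, -9), -1) = Pow(Add(-9, O), -1))
Mul(Function('Y')(Add(1, Mul(4, -2))), -24) = Mul(Pow(Add(-9, Add(1, Mul(4, -2))), -1), -24) = Mul(Pow(Add(-9, Add(1, -8)), -1), -24) = Mul(Pow(Add(-9, -7), -1), -24) = Mul(Pow(-16, -1), -24) = Mul(Rational(-1, 16), -24) = Rational(3, 2)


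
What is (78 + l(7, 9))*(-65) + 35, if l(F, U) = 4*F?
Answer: -6855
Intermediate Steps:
(78 + l(7, 9))*(-65) + 35 = (78 + 4*7)*(-65) + 35 = (78 + 28)*(-65) + 35 = 106*(-65) + 35 = -6890 + 35 = -6855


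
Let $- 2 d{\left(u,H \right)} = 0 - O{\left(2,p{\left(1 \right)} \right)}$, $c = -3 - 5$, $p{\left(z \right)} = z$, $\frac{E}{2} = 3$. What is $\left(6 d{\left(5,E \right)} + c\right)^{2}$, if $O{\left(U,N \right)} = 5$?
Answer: $49$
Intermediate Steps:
$E = 6$ ($E = 2 \cdot 3 = 6$)
$c = -8$ ($c = -3 - 5 = -8$)
$d{\left(u,H \right)} = \frac{5}{2}$ ($d{\left(u,H \right)} = - \frac{0 - 5}{2} = \left(- \frac{1}{2}\right) \left(-5\right) = \frac{5}{2}$)
$\left(6 d{\left(5,E \right)} + c\right)^{2} = \left(6 \cdot \frac{5}{2} - 8\right)^{2} = \left(15 - 8\right)^{2} = 7^{2} = 49$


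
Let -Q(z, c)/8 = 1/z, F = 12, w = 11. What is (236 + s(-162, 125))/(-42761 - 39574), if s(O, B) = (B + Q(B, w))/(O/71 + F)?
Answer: -933209/308756250 ≈ -0.0030225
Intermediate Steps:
Q(z, c) = -8/z
s(O, B) = (B - 8/B)/(12 + O/71) (s(O, B) = (B - 8/B)/(O/71 + 12) = (B - 8/B)/(12 + O/71))
(236 + s(-162, 125))/(-42761 - 39574) = (236 + 71*(-8 + 125²)/(125*(852 - 162)))/(-42761 - 39574) = (236 + 71*(1/125)*(-8 + 15625)/690)/(-82335) = (236 + 71*(1/125)*(1/690)*15617)*(-1/82335) = (236 + 48209/3750)*(-1/82335) = (933209/3750)*(-1/82335) = -933209/308756250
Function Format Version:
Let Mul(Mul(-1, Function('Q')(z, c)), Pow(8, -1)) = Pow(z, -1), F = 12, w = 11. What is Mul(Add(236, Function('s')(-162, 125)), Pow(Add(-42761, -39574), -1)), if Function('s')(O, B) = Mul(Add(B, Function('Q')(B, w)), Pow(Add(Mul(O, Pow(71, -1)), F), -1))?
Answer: Rational(-933209, 308756250) ≈ -0.0030225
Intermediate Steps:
Function('Q')(z, c) = Mul(-8, Pow(z, -1))
Function('s')(O, B) = Mul(Pow(Add(12, Mul(Rational(1, 71), O)), -1), Add(B, Mul(-8, Pow(B, -1)))) (Function('s')(O, B) = Mul(Add(B, Mul(-8, Pow(B, -1))), Pow(Add(Mul(O, Pow(71, -1)), 12), -1)) = Mul(Add(B, Mul(-8, Pow(B, -1))), Pow(Add(Mul(O, Rational(1, 71)), 12), -1)) = Mul(Add(B, Mul(-8, Pow(B, -1))), Pow(Add(Mul(Rational(1, 71), O), 12), -1)) = Mul(Add(B, Mul(-8, Pow(B, -1))), Pow(Add(12, Mul(Rational(1, 71), O)), -1)) = Mul(Pow(Add(12, Mul(Rational(1, 71), O)), -1), Add(B, Mul(-8, Pow(B, -1)))))
Mul(Add(236, Function('s')(-162, 125)), Pow(Add(-42761, -39574), -1)) = Mul(Add(236, Mul(71, Pow(125, -1), Pow(Add(852, -162), -1), Add(-8, Pow(125, 2)))), Pow(Add(-42761, -39574), -1)) = Mul(Add(236, Mul(71, Rational(1, 125), Pow(690, -1), Add(-8, 15625))), Pow(-82335, -1)) = Mul(Add(236, Mul(71, Rational(1, 125), Rational(1, 690), 15617)), Rational(-1, 82335)) = Mul(Add(236, Rational(48209, 3750)), Rational(-1, 82335)) = Mul(Rational(933209, 3750), Rational(-1, 82335)) = Rational(-933209, 308756250)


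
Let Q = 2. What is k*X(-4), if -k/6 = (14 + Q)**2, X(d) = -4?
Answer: 6144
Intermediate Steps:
k = -1536 (k = -6*(14 + 2)**2 = -6*16**2 = -6*256 = -1536)
k*X(-4) = -1536*(-4) = 6144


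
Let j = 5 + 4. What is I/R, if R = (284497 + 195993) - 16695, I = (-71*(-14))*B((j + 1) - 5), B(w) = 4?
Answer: 3976/463795 ≈ 0.0085728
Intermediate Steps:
j = 9
I = 3976 (I = -71*(-14)*4 = 994*4 = 3976)
R = 463795 (R = 480490 - 16695 = 463795)
I/R = 3976/463795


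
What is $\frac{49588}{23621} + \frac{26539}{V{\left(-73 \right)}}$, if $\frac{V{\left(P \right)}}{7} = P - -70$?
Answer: $- \frac{27210277}{21567} \approx -1261.7$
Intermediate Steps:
$V{\left(P \right)} = 490 + 7 P$ ($V{\left(P \right)} = 7 \left(P - -70\right) = 7 \left(P + 70\right) = 7 \left(70 + P\right) = 490 + 7 P$)
$\frac{49588}{23621} + \frac{26539}{V{\left(-73 \right)}} = \frac{49588}{23621} + \frac{26539}{490 + 7 \left(-73\right)} = 49588 \cdot \frac{1}{23621} + \frac{26539}{490 - 511} = \frac{2156}{1027} + \frac{26539}{-21} = \frac{2156}{1027} + 26539 \left(- \frac{1}{21}\right) = \frac{2156}{1027} - \frac{26539}{21} = - \frac{27210277}{21567}$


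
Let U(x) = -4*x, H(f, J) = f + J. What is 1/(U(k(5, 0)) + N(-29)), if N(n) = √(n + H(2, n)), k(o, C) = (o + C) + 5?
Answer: -5/207 - I*√14/828 ≈ -0.024155 - 0.0045189*I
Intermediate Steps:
k(o, C) = 5 + C + o (k(o, C) = (C + o) + 5 = 5 + C + o)
H(f, J) = J + f
N(n) = √(2 + 2*n) (N(n) = √(n + (n + 2)) = √(n + (2 + n)) = √(2 + 2*n))
1/(U(k(5, 0)) + N(-29)) = 1/(-4*(5 + 0 + 5) + √(2 + 2*(-29))) = 1/(-4*10 + √(2 - 58)) = 1/(-40 + √(-56)) = 1/(-40 + 2*I*√14)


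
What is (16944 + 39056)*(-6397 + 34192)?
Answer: 1556520000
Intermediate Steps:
(16944 + 39056)*(-6397 + 34192) = 56000*27795 = 1556520000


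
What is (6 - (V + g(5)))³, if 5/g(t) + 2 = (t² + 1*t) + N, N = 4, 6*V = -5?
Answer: 263374721/884736 ≈ 297.69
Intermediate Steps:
V = -⅚ (V = (⅙)*(-5) = -⅚ ≈ -0.83333)
g(t) = 5/(2 + t + t²) (g(t) = 5/(-2 + ((t² + 1*t) + 4)) = 5/(-2 + ((t² + t) + 4)) = 5/(-2 + ((t + t²) + 4)) = 5/(-2 + (4 + t + t²)) = 5/(2 + t + t²))
(6 - (V + g(5)))³ = (6 - (-⅚ + 5/(2 + 5 + 5²)))³ = (6 - (-⅚ + 5/(2 + 5 + 25)))³ = (6 - (-⅚ + 5/32))³ = (6 - (-65)/96)³ = (6 - 1*(-65/96))³ = (6 + 65/96)³ = (641/96)³ = 263374721/884736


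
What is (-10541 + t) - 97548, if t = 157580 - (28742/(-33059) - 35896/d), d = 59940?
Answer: 24518030060801/495389115 ≈ 49492.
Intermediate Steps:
t = 78064144112036/495389115 (t = 157580 - (28742/(-33059) - 35896/59940) = 157580 - (28742*(-1/33059) - 35896*1/59940) = 157580 - (-28742/33059 - 8974/14985) = 157580 - 1*(-727370336/495389115) = 157580 + 727370336/495389115 = 78064144112036/495389115 ≈ 1.5758e+5)
(-10541 + t) - 97548 = (-10541 + 78064144112036/495389115) - 97548 = 72842247450821/495389115 - 97548 = 24518030060801/495389115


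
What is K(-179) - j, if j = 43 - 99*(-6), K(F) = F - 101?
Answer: -917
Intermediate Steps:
K(F) = -101 + F
j = 637 (j = 43 + 594 = 637)
K(-179) - j = (-101 - 179) - 1*637 = -280 - 637 = -917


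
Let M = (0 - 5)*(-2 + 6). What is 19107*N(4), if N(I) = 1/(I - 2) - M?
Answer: 783387/2 ≈ 3.9169e+5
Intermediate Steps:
M = -20 (M = -5*4 = -20)
N(I) = 20 + 1/(-2 + I) (N(I) = 1/(I - 2) - 1*(-20) = 1/(-2 + I) + 20 = 20 + 1/(-2 + I))
19107*N(4) = 19107*((-39 + 20*4)/(-2 + 4)) = 19107*((-39 + 80)/2) = 19107*((½)*41) = 19107*(41/2) = 783387/2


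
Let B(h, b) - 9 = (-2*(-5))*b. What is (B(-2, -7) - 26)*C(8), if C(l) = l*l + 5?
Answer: -6003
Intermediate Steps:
B(h, b) = 9 + 10*b (B(h, b) = 9 + (-2*(-5))*b = 9 + 10*b)
C(l) = 5 + l² (C(l) = l² + 5 = 5 + l²)
(B(-2, -7) - 26)*C(8) = ((9 + 10*(-7)) - 26)*(5 + 8²) = ((9 - 70) - 26)*(5 + 64) = (-61 - 26)*69 = -87*69 = -6003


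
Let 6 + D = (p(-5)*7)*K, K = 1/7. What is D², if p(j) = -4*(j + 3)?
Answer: 4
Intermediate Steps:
p(j) = -12 - 4*j (p(j) = -4*(3 + j) = -12 - 4*j)
K = ⅐ ≈ 0.14286
D = 2 (D = -6 + ((-12 - 4*(-5))*7)*(⅐) = -6 + ((-12 + 20)*7)*(⅐) = -6 + (8*7)*(⅐) = -6 + 56*(⅐) = -6 + 8 = 2)
D² = 2² = 4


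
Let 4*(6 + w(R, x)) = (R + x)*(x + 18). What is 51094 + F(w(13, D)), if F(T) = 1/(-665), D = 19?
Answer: 33977509/665 ≈ 51094.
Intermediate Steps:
w(R, x) = -6 + (18 + x)*(R + x)/4 (w(R, x) = -6 + ((R + x)*(x + 18))/4 = -6 + ((R + x)*(18 + x))/4 = -6 + ((18 + x)*(R + x))/4 = -6 + (18 + x)*(R + x)/4)
F(T) = -1/665
51094 + F(w(13, D)) = 51094 - 1/665 = 33977509/665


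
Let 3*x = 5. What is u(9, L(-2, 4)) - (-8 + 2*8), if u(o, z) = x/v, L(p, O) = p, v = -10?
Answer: -49/6 ≈ -8.1667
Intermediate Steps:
x = 5/3 (x = (⅓)*5 = 5/3 ≈ 1.6667)
u(o, z) = -⅙ (u(o, z) = (5/3)/(-10) = (5/3)*(-⅒) = -⅙)
u(9, L(-2, 4)) - (-8 + 2*8) = -⅙ - (-8 + 2*8) = -⅙ - (-8 + 16) = -⅙ - 1*8 = -⅙ - 8 = -49/6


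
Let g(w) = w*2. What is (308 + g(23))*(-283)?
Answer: -100182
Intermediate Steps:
g(w) = 2*w
(308 + g(23))*(-283) = (308 + 2*23)*(-283) = (308 + 46)*(-283) = 354*(-283) = -100182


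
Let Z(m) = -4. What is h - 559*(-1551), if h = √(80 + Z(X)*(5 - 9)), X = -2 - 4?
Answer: 867009 + 4*√6 ≈ 8.6702e+5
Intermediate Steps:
X = -6
h = 4*√6 (h = √(80 - 4*(5 - 9)) = √(80 - 4*(-4)) = √(80 + 16) = √96 = 4*√6 ≈ 9.7980)
h - 559*(-1551) = 4*√6 - 559*(-1551) = 4*√6 + 867009 = 867009 + 4*√6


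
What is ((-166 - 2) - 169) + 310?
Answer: -27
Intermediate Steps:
((-166 - 2) - 169) + 310 = (-168 - 169) + 310 = -337 + 310 = -27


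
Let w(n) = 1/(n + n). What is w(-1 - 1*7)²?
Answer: 1/256 ≈ 0.0039063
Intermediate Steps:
w(n) = 1/(2*n)
w(-1 - 1*7)² = (1/(2*(-1 - 1*7)))² = (1/(2*(-1 - 7)))² = ((½)/(-8))² = ((½)*(-⅛))² = (-1/16)² = 1/256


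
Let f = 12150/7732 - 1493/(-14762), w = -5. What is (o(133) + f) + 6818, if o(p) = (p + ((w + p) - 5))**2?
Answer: 1032332604214/14267473 ≈ 72356.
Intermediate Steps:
f = 23862772/14267473 (f = 12150*(1/7732) - 1493*(-1/14762) = 6075/3866 + 1493/14762 = 23862772/14267473 ≈ 1.6725)
o(p) = (-10 + 2*p)**2 (o(p) = (p + ((-5 + p) - 5))**2 = (p + (-10 + p))**2 = (-10 + 2*p)**2)
(o(133) + f) + 6818 = (4*(-5 + 133)**2 + 23862772/14267473) + 6818 = (4*128**2 + 23862772/14267473) + 6818 = (4*16384 + 23862772/14267473) + 6818 = (65536 + 23862772/14267473) + 6818 = 935056973300/14267473 + 6818 = 1032332604214/14267473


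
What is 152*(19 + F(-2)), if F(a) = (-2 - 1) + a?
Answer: 2128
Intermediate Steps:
F(a) = -3 + a
152*(19 + F(-2)) = 152*(19 + (-3 - 2)) = 152*(19 - 5) = 152*14 = 2128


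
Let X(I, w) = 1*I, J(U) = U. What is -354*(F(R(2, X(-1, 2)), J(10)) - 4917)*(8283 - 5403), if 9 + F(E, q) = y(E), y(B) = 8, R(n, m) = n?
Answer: 5013999360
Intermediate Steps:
X(I, w) = I
F(E, q) = -1 (F(E, q) = -9 + 8 = -1)
-354*(F(R(2, X(-1, 2)), J(10)) - 4917)*(8283 - 5403) = -354*(-1 - 4917)*(8283 - 5403) = -(-1740972)*2880 = -354*(-14163840) = 5013999360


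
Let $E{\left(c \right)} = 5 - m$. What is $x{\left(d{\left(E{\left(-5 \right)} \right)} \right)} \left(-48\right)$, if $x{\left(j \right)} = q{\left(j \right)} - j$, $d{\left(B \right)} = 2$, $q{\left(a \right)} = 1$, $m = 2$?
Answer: $48$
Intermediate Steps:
$E{\left(c \right)} = 3$ ($E{\left(c \right)} = 5 - 2 = 3$)
$x{\left(j \right)} = 1 - j$
$x{\left(d{\left(E{\left(-5 \right)} \right)} \right)} \left(-48\right) = \left(1 - 2\right) \left(-48\right) = \left(-1\right) \left(-48\right) = 48$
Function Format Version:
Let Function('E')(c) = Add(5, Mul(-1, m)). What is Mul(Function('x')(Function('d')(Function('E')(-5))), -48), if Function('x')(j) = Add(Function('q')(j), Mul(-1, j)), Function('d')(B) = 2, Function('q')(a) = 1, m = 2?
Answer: 48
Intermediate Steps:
Function('E')(c) = 3 (Function('E')(c) = Add(5, Mul(-1, 2)) = Add(5, -2) = 3)
Function('x')(j) = Add(1, Mul(-1, j))
Mul(Function('x')(Function('d')(Function('E')(-5))), -48) = Mul(Add(1, Mul(-1, 2)), -48) = Mul(Add(1, -2), -48) = Mul(-1, -48) = 48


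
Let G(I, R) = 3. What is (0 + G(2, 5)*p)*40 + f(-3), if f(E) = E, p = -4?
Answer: -483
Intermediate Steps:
(0 + G(2, 5)*p)*40 + f(-3) = (0 + 3*(-4))*40 - 3 = (0 - 12)*40 - 3 = -12*40 - 3 = -480 - 3 = -483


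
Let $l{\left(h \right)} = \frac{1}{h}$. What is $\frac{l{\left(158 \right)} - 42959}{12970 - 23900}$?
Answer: $\frac{6787521}{1726940} \approx 3.9304$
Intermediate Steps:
$\frac{l{\left(158 \right)} - 42959}{12970 - 23900} = \frac{\frac{1}{158} - 42959}{12970 - 23900} = \frac{\frac{1}{158} - 42959}{-10930} = \left(- \frac{6787521}{158}\right) \left(- \frac{1}{10930}\right) = \frac{6787521}{1726940}$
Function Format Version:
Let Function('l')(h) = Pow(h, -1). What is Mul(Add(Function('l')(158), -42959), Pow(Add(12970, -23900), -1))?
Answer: Rational(6787521, 1726940) ≈ 3.9304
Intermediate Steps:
Mul(Add(Function('l')(158), -42959), Pow(Add(12970, -23900), -1)) = Mul(Add(Pow(158, -1), -42959), Pow(Add(12970, -23900), -1)) = Mul(Add(Rational(1, 158), -42959), Pow(-10930, -1)) = Mul(Rational(-6787521, 158), Rational(-1, 10930)) = Rational(6787521, 1726940)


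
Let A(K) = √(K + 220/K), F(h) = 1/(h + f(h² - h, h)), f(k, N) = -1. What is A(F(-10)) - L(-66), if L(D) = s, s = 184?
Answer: -184 + I*√292831/11 ≈ -184.0 + 49.194*I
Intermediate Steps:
L(D) = 184
F(h) = 1/(-1 + h) (F(h) = 1/(h - 1) = 1/(-1 + h))
A(F(-10)) - L(-66) = √(1/(-1 - 10) + 220/(1/(-1 - 10))) - 1*184 = √(1/(-11) + 220/(1/(-11))) - 184 = √(-1/11 + 220/(-1/11)) - 184 = √(-1/11 + 220*(-11)) - 184 = √(-1/11 - 2420) - 184 = √(-26621/11) - 184 = I*√292831/11 - 184 = -184 + I*√292831/11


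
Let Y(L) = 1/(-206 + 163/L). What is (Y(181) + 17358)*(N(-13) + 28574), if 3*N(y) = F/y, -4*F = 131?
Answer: 2872440418896775/5791188 ≈ 4.9600e+8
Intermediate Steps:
F = -131/4 (F = -¼*131 = -131/4 ≈ -32.750)
N(y) = -131/(12*y) (N(y) = (-131/(4*y))/3 = -131/(12*y))
(Y(181) + 17358)*(N(-13) + 28574) = (-1*181/(-163 + 206*181) + 17358)*(-131/12/(-13) + 28574) = (-1*181/(-163 + 37286) + 17358)*(-131/12*(-1/13) + 28574) = (-1*181/37123 + 17358)*(131/156 + 28574) = (-1*181*1/37123 + 17358)*(4457675/156) = (-181/37123 + 17358)*(4457675/156) = (644380853/37123)*(4457675/156) = 2872440418896775/5791188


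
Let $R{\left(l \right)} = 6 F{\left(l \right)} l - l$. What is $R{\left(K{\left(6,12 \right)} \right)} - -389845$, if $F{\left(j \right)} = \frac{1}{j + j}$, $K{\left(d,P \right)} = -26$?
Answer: $389874$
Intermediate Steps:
$F{\left(j \right)} = \frac{1}{2 j}$
$R{\left(l \right)} = 3 - l$ ($R{\left(l \right)} = 6 \frac{1}{2 l} l - l = \frac{3}{l} l - l = 3 - l$)
$R{\left(K{\left(6,12 \right)} \right)} - -389845 = \left(3 - -26\right) - -389845 = \left(3 + 26\right) + 389845 = 29 + 389845 = 389874$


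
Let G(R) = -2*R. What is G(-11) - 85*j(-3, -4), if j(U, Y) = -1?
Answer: 107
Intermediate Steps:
G(-11) - 85*j(-3, -4) = -2*(-11) - 85*(-1) = 22 + 85 = 107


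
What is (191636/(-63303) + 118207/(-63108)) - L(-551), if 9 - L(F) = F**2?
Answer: 404269304592733/1331641908 ≈ 3.0359e+5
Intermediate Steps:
L(F) = 9 - F**2
(191636/(-63303) + 118207/(-63108)) - L(-551) = (191636/(-63303) + 118207/(-63108)) - (9 - 1*(-551)**2) = (191636*(-1/63303) + 118207*(-1/63108)) - (9 - 1*303601) = (-191636/63303 - 118207/63108) - (9 - 303601) = -6525540803/1331641908 - 1*(-303592) = -6525540803/1331641908 + 303592 = 404269304592733/1331641908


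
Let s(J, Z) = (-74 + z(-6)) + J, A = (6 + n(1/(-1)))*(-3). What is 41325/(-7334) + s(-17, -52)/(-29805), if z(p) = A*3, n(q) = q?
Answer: -64773379/11504730 ≈ -5.6301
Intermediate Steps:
A = -15 (A = (6 + 1/(-1))*(-3) = (6 - 1)*(-3) = 5*(-3) = -15)
z(p) = -45 (z(p) = -15*3 = -45)
s(J, Z) = -119 + J (s(J, Z) = (-74 - 45) + J = -119 + J)
41325/(-7334) + s(-17, -52)/(-29805) = 41325/(-7334) + (-119 - 17)/(-29805) = 41325*(-1/7334) - 136*(-1/29805) = -2175/386 + 136/29805 = -64773379/11504730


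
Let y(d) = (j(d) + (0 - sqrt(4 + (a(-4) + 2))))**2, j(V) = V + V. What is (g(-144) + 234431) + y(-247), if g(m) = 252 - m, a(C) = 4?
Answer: 478873 + 988*sqrt(10) ≈ 4.8200e+5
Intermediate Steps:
j(V) = 2*V
y(d) = (-sqrt(10) + 2*d)**2 (y(d) = (2*d + (0 - sqrt(4 + (4 + 2))))**2 = (2*d + (0 - sqrt(4 + 6)))**2 = (2*d + (0 - sqrt(10)))**2 = (2*d - sqrt(10))**2 = (-sqrt(10) + 2*d)**2)
(g(-144) + 234431) + y(-247) = ((252 - 1*(-144)) + 234431) + (-sqrt(10) + 2*(-247))**2 = ((252 + 144) + 234431) + (-sqrt(10) - 494)**2 = (396 + 234431) + (-494 - sqrt(10))**2 = 234827 + (-494 - sqrt(10))**2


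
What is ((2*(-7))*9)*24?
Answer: -3024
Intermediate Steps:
((2*(-7))*9)*24 = -14*9*24 = -126*24 = -3024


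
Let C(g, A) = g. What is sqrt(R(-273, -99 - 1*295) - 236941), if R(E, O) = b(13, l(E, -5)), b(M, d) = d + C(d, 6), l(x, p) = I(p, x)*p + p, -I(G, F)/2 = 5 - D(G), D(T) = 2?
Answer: I*sqrt(236891) ≈ 486.71*I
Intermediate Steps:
I(G, F) = -6 (I(G, F) = -2*(5 - 1*2) = -2*(5 - 2) = -2*3 = -6)
l(x, p) = -5*p (l(x, p) = -6*p + p = -5*p)
b(M, d) = 2*d (b(M, d) = d + d = 2*d)
R(E, O) = 50 (R(E, O) = 2*(-5*(-5)) = 2*25 = 50)
sqrt(R(-273, -99 - 1*295) - 236941) = sqrt(50 - 236941) = sqrt(-236891) = I*sqrt(236891)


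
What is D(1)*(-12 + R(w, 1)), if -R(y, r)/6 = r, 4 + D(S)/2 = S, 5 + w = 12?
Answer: 108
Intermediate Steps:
w = 7 (w = -5 + 12 = 7)
D(S) = -8 + 2*S
R(y, r) = -6*r
D(1)*(-12 + R(w, 1)) = (-8 + 2*1)*(-12 - 6*1) = (-8 + 2)*(-12 - 6) = -6*(-18) = 108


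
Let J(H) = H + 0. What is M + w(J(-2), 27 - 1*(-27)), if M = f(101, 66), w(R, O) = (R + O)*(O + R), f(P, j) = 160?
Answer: 2864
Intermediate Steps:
J(H) = H
w(R, O) = (O + R)² (w(R, O) = (O + R)*(O + R) = (O + R)²)
M = 160
M + w(J(-2), 27 - 1*(-27)) = 160 + ((27 - 1*(-27)) - 2)² = 160 + ((27 + 27) - 2)² = 160 + (54 - 2)² = 160 + 52² = 160 + 2704 = 2864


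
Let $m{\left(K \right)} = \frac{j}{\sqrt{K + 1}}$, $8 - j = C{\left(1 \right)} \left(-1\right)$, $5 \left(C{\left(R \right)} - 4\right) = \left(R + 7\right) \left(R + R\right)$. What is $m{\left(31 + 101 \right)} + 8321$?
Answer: $8321 + \frac{4 \sqrt{133}}{35} \approx 8322.3$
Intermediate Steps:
$C{\left(R \right)} = 4 + \frac{2 R \left(7 + R\right)}{5}$ ($C{\left(R \right)} = 4 + \frac{\left(R + 7\right) \left(R + R\right)}{5} = 4 + \frac{\left(7 + R\right) 2 R}{5} = 4 + \frac{2 R \left(7 + R\right)}{5}$)
$j = \frac{76}{5}$ ($j = 8 - \left(4 + \frac{2 \cdot 1^{2}}{5} + \frac{14}{5} \cdot 1\right) \left(-1\right) = 8 - \left(4 + \frac{2}{5} \cdot 1 + \frac{14}{5}\right) \left(-1\right) = 8 - \left(4 + \frac{2}{5} + \frac{14}{5}\right) \left(-1\right) = 8 - \frac{36}{5} \left(-1\right) = 8 - - \frac{36}{5} = 8 + \frac{36}{5} = \frac{76}{5} \approx 15.2$)
$m{\left(K \right)} = \frac{76}{5 \sqrt{1 + K}}$ ($m{\left(K \right)} = \frac{76}{5 \sqrt{K + 1}} = \frac{76}{5 \sqrt{1 + K}}$)
$m{\left(31 + 101 \right)} + 8321 = \frac{76}{5 \sqrt{1 + \left(31 + 101\right)}} + 8321 = \frac{76}{5 \sqrt{1 + 132}} + 8321 = \frac{76}{5 \sqrt{133}} + 8321 = \frac{76 \frac{\sqrt{133}}{133}}{5} + 8321 = \frac{4 \sqrt{133}}{35} + 8321 = 8321 + \frac{4 \sqrt{133}}{35}$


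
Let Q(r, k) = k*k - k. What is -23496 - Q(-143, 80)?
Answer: -29816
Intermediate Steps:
Q(r, k) = k² - k
-23496 - Q(-143, 80) = -23496 - 80*(-1 + 80) = -23496 - 80*79 = -23496 - 1*6320 = -23496 - 6320 = -29816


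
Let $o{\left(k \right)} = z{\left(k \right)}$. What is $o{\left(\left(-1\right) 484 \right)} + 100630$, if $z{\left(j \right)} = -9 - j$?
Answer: $101105$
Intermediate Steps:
$o{\left(k \right)} = -9 - k$
$o{\left(\left(-1\right) 484 \right)} + 100630 = \left(-9 - \left(-1\right) 484\right) + 100630 = \left(-9 - -484\right) + 100630 = \left(-9 + 484\right) + 100630 = 475 + 100630 = 101105$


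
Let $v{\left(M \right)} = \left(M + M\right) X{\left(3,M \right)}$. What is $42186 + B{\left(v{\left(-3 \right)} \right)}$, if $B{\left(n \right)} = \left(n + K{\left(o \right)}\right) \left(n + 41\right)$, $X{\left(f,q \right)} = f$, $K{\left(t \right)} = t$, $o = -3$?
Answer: $41703$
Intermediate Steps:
$v{\left(M \right)} = 6 M$ ($v{\left(M \right)} = \left(M + M\right) 3 = 2 M 3 = 6 M$)
$B{\left(n \right)} = \left(-3 + n\right) \left(41 + n\right)$ ($B{\left(n \right)} = \left(n - 3\right) \left(n + 41\right) = \left(-3 + n\right) \left(41 + n\right)$)
$42186 + B{\left(v{\left(-3 \right)} \right)} = 42186 + \left(-123 + \left(6 \left(-3\right)\right)^{2} + 38 \cdot 6 \left(-3\right)\right) = 42186 + \left(-123 + \left(-18\right)^{2} + 38 \left(-18\right)\right) = 42186 - 483 = 41703$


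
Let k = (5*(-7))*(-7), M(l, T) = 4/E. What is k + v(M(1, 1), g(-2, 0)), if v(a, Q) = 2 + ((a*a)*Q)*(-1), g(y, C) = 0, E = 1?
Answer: 247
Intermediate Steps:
M(l, T) = 4 (M(l, T) = 4/1 = 4*1 = 4)
v(a, Q) = 2 - Q*a² (v(a, Q) = 2 + (a²*Q)*(-1) = 2 + (Q*a²)*(-1) = 2 - Q*a²)
k = 245 (k = -35*(-7) = 245)
k + v(M(1, 1), g(-2, 0)) = 245 + (2 - 1*0*4²) = 245 + (2 - 1*0*16) = 245 + (2 + 0) = 245 + 2 = 247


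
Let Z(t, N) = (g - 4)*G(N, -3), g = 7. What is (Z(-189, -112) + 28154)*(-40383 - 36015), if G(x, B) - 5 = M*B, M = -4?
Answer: -2154805590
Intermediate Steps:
G(x, B) = 5 - 4*B
Z(t, N) = 51 (Z(t, N) = (7 - 4)*(5 - 4*(-3)) = 3*(5 + 12) = 3*17 = 51)
(Z(-189, -112) + 28154)*(-40383 - 36015) = (51 + 28154)*(-40383 - 36015) = 28205*(-76398) = -2154805590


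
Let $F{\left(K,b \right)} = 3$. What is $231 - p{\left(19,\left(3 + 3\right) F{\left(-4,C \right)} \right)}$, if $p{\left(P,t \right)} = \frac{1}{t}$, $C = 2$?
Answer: $\frac{4157}{18} \approx 230.94$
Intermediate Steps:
$231 - p{\left(19,\left(3 + 3\right) F{\left(-4,C \right)} \right)} = 231 - \frac{1}{\left(3 + 3\right) 3} = 231 - \frac{1}{6 \cdot 3} = 231 - \frac{1}{18} = \frac{4157}{18}$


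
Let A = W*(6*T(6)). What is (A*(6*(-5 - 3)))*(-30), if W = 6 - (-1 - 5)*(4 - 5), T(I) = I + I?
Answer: 0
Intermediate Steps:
T(I) = 2*I
W = 0 (W = 6 - (-6)*(-1) = 6 - 1*6 = 6 - 6 = 0)
A = 0 (A = 0*(6*(2*6)) = 0*(6*12) = 0*72 = 0)
(A*(6*(-5 - 3)))*(-30) = (0*(6*(-5 - 3)))*(-30) = (0*(6*(-8)))*(-30) = (0*(-48))*(-30) = 0*(-30) = 0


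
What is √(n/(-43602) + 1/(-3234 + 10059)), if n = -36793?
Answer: √1292271862/39130 ≈ 0.91869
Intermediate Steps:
√(n/(-43602) + 1/(-3234 + 10059)) = √(-36793/(-43602) + 1/(-3234 + 10059)) = √(-36793*(-1/43602) + 1/6825) = √(36793/43602 + 1/6825) = √(2146631/2543450) = √1292271862/39130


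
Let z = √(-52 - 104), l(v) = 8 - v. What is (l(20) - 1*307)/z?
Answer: 319*I*√39/78 ≈ 25.54*I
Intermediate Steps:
z = 2*I*√39 (z = √(-156) = 2*I*√39 ≈ 12.49*I)
(l(20) - 1*307)/z = ((8 - 1*20) - 1*307)/((2*I*√39)) = ((8 - 20) - 307)*(-I*√39/78) = (-12 - 307)*(-I*√39/78) = -(-319)*I*√39/78 = 319*I*√39/78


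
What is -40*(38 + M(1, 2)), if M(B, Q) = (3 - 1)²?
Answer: -1680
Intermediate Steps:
M(B, Q) = 4 (M(B, Q) = 2² = 4)
-40*(38 + M(1, 2)) = -40*(38 + 4) = -40*42 = -1680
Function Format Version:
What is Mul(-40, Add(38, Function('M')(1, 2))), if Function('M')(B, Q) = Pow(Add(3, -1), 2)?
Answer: -1680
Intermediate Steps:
Function('M')(B, Q) = 4 (Function('M')(B, Q) = Pow(2, 2) = 4)
Mul(-40, Add(38, Function('M')(1, 2))) = Mul(-40, Add(38, 4)) = Mul(-40, 42) = -1680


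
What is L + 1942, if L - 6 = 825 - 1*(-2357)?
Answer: 5130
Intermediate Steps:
L = 3188 (L = 6 + (825 - 1*(-2357)) = 6 + (825 + 2357) = 6 + 3182 = 3188)
L + 1942 = 3188 + 1942 = 5130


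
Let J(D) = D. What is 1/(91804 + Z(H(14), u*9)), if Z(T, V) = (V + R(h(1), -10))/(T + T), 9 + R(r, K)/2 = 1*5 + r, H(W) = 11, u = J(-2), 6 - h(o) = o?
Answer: 11/1009836 ≈ 1.0893e-5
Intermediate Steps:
h(o) = 6 - o
u = -2
R(r, K) = -8 + 2*r (R(r, K) = -18 + 2*(1*5 + r) = -18 + 2*(5 + r) = -18 + (10 + 2*r) = -8 + 2*r)
Z(T, V) = (2 + V)/(2*T) (Z(T, V) = (V + (-8 + 2*(6 - 1*1)))/(T + T) = (V + (-8 + 2*(6 - 1)))/((2*T)) = (V + (-8 + 2*5))*(1/(2*T)) = (V + (-8 + 10))*(1/(2*T)) = (V + 2)*(1/(2*T)) = (2 + V)*(1/(2*T)) = (2 + V)/(2*T))
1/(91804 + Z(H(14), u*9)) = 1/(91804 + (½)*(2 - 2*9)/11) = 1/(91804 + (½)*(1/11)*(2 - 18)) = 1/(91804 + (½)*(1/11)*(-16)) = 1/(91804 - 8/11) = 1/(1009836/11) = 11/1009836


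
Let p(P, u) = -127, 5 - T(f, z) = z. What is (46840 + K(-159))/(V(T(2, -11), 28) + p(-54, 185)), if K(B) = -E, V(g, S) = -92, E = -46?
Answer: -46886/219 ≈ -214.09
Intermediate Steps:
T(f, z) = 5 - z
K(B) = 46 (K(B) = -1*(-46) = 46)
(46840 + K(-159))/(V(T(2, -11), 28) + p(-54, 185)) = (46840 + 46)/(-92 - 127) = 46886/(-219) = 46886*(-1/219) = -46886/219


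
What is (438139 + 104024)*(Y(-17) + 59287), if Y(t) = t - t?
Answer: 32143217781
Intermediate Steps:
Y(t) = 0
(438139 + 104024)*(Y(-17) + 59287) = (438139 + 104024)*(0 + 59287) = 542163*59287 = 32143217781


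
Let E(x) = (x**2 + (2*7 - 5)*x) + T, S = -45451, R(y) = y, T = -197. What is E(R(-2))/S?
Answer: 211/45451 ≈ 0.0046424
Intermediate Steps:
E(x) = -197 + x**2 + 9*x (E(x) = (x**2 + (2*7 - 5)*x) - 197 = (x**2 + (14 - 5)*x) - 197 = (x**2 + 9*x) - 197 = -197 + x**2 + 9*x)
E(R(-2))/S = (-197 + (-2)**2 + 9*(-2))/(-45451) = (-197 + 4 - 18)*(-1/45451) = -211*(-1/45451) = 211/45451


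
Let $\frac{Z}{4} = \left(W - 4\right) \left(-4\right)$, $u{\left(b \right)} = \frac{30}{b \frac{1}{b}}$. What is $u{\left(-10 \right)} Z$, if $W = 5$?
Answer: $-480$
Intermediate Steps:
$u{\left(b \right)} = 30$ ($u{\left(b \right)} = \frac{30}{1} = 30 \cdot 1 = 30$)
$Z = -16$ ($Z = 4 \left(5 - 4\right) \left(-4\right) = 4 \cdot 1 \left(-4\right) = 4 \left(-4\right) = -16$)
$u{\left(-10 \right)} Z = 30 \left(-16\right) = -480$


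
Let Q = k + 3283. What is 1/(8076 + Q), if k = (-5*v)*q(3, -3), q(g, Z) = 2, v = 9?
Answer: 1/11269 ≈ 8.8739e-5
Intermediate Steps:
k = -90 (k = -5*9*2 = -45*2 = -90)
Q = 3193 (Q = -90 + 3283 = 3193)
1/(8076 + Q) = 1/(8076 + 3193) = 1/11269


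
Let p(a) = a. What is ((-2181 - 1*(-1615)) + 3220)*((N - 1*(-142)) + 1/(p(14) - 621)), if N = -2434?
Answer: -3692364230/607 ≈ -6.0830e+6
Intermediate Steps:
((-2181 - 1*(-1615)) + 3220)*((N - 1*(-142)) + 1/(p(14) - 621)) = ((-2181 - 1*(-1615)) + 3220)*((-2434 - 1*(-142)) + 1/(14 - 621)) = ((-2181 + 1615) + 3220)*((-2434 + 142) + 1/(-607)) = (-566 + 3220)*(-2292 - 1/607) = 2654*(-1391245/607) = -3692364230/607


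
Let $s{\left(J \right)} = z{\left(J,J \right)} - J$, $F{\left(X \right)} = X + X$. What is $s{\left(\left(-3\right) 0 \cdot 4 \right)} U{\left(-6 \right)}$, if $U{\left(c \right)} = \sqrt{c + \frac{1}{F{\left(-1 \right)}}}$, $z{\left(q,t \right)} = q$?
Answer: $0$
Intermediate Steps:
$F{\left(X \right)} = 2 X$
$s{\left(J \right)} = 0$ ($s{\left(J \right)} = J - J = 0$)
$U{\left(c \right)} = \sqrt{- \frac{1}{2} + c}$ ($U{\left(c \right)} = \sqrt{c + \frac{1}{2 \left(-1\right)}} = \sqrt{c + \frac{1}{-2}} = \sqrt{c - \frac{1}{2}} = \sqrt{- \frac{1}{2} + c}$)
$s{\left(\left(-3\right) 0 \cdot 4 \right)} U{\left(-6 \right)} = 0 \frac{\sqrt{-2 + 4 \left(-6\right)}}{2} = 0 \frac{\sqrt{-2 - 24}}{2} = 0 \frac{\sqrt{-26}}{2} = 0 \frac{i \sqrt{26}}{2} = 0$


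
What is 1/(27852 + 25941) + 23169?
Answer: 1246330018/53793 ≈ 23169.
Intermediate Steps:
1/(27852 + 25941) + 23169 = 1/53793 + 23169 = 1246330018/53793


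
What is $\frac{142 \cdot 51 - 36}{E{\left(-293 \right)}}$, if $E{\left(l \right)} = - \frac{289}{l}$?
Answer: $\frac{2111358}{289} \approx 7305.7$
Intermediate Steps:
$\frac{142 \cdot 51 - 36}{E{\left(-293 \right)}} = \frac{142 \cdot 51 - 36}{\left(-289\right) \frac{1}{-293}} = \frac{7242 - 36}{\left(-289\right) \left(- \frac{1}{293}\right)} = \frac{7206}{\frac{289}{293}} = 7206 \cdot \frac{293}{289} = \frac{2111358}{289}$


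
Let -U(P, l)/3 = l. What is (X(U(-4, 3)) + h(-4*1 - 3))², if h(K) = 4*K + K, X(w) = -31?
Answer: 4356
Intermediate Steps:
U(P, l) = -3*l
h(K) = 5*K
(X(U(-4, 3)) + h(-4*1 - 3))² = (-31 + 5*(-4*1 - 3))² = (-31 + 5*(-4 - 3))² = (-31 + 5*(-7))² = (-31 - 35)² = (-66)² = 4356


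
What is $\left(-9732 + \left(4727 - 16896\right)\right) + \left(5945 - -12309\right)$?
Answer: $-3647$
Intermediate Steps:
$\left(-9732 + \left(4727 - 16896\right)\right) + \left(5945 - -12309\right) = \left(-9732 - 12169\right) + \left(5945 + 12309\right) = -21901 + 18254 = -3647$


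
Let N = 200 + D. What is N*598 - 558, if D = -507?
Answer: -184144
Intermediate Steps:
N = -307 (N = 200 - 507 = -307)
N*598 - 558 = -307*598 - 558 = -183586 - 558 = -184144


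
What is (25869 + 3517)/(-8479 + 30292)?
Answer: 29386/21813 ≈ 1.3472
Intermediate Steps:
(25869 + 3517)/(-8479 + 30292) = 29386/21813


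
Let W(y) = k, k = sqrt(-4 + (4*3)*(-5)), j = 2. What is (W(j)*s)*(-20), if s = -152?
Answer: 24320*I ≈ 24320.0*I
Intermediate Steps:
k = 8*I (k = sqrt(-4 + 12*(-5)) = sqrt(-4 - 60) = sqrt(-64) = 8*I ≈ 8.0*I)
W(y) = 8*I
(W(j)*s)*(-20) = ((8*I)*(-152))*(-20) = -1216*I*(-20) = 24320*I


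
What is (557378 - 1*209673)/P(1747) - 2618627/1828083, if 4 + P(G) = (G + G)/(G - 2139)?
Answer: -124590813249877/4626878073 ≈ -26928.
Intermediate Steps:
P(G) = -4 + 2*G/(-2139 + G) (P(G) = -4 + (G + G)/(G - 2139) = -4 + (2*G)/(-2139 + G) = -4 + 2*G/(-2139 + G))
(557378 - 1*209673)/P(1747) - 2618627/1828083 = (557378 - 1*209673)/((2*(4278 - 1*1747)/(-2139 + 1747))) - 2618627/1828083 = (557378 - 209673)/((2*(4278 - 1747)/(-392))) - 2618627*1/1828083 = 347705/((2*(-1/392)*2531)) - 2618627/1828083 = 347705/(-2531/196) - 2618627/1828083 = 347705*(-196/2531) - 2618627/1828083 = -68150180/2531 - 2618627/1828083 = -124590813249877/4626878073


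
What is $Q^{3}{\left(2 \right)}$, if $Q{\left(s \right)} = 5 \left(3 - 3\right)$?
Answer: $0$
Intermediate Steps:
$Q{\left(s \right)} = 0$ ($Q{\left(s \right)} = 5 \cdot 0 = 0$)
$Q^{3}{\left(2 \right)} = 0^{3} = 0$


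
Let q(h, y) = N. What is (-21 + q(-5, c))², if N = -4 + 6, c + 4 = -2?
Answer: 361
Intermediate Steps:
c = -6 (c = -4 - 2 = -6)
N = 2
q(h, y) = 2
(-21 + q(-5, c))² = (-21 + 2)² = (-19)² = 361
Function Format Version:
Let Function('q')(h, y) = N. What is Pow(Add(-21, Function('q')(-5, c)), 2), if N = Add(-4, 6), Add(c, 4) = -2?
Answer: 361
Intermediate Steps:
c = -6 (c = Add(-4, -2) = -6)
N = 2
Function('q')(h, y) = 2
Pow(Add(-21, Function('q')(-5, c)), 2) = Pow(Add(-21, 2), 2) = Pow(-19, 2) = 361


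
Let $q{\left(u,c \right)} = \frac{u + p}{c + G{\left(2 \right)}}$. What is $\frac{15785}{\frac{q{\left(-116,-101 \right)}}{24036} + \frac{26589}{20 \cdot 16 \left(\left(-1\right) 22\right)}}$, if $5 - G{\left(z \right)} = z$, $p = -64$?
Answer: $- \frac{10906722780800}{2609577783} \approx -4179.5$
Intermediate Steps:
$G{\left(z \right)} = 5 - z$
$q{\left(u,c \right)} = \frac{-64 + u}{3 + c}$ ($q{\left(u,c \right)} = \frac{u - 64}{c + \left(5 - 2\right)} = \frac{-64 + u}{c + \left(5 - 2\right)} = \frac{-64 + u}{c + 3} = \frac{-64 + u}{3 + c}$)
$\frac{15785}{\frac{q{\left(-116,-101 \right)}}{24036} + \frac{26589}{20 \cdot 16 \left(\left(-1\right) 22\right)}} = \frac{15785}{\frac{\frac{1}{3 - 101} \left(-64 - 116\right)}{24036} + \frac{26589}{20 \cdot 16 \left(\left(-1\right) 22\right)}} = \frac{15785}{\frac{1}{-98} \left(-180\right) \frac{1}{24036} + \frac{26589}{320 \left(-22\right)}} = \frac{15785}{\left(- \frac{1}{98}\right) \left(-180\right) \frac{1}{24036} + \frac{26589}{-7040}} = \frac{15785}{\frac{90}{49} \cdot \frac{1}{24036} + 26589 \left(- \frac{1}{7040}\right)} = \frac{15785}{\frac{15}{196294} - \frac{26589}{7040}} = \frac{15785}{- \frac{2609577783}{690954880}} = 15785 \left(- \frac{690954880}{2609577783}\right) = - \frac{10906722780800}{2609577783}$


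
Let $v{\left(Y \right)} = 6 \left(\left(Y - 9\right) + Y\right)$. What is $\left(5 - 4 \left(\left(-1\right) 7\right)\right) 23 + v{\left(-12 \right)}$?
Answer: $561$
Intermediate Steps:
$v{\left(Y \right)} = -54 + 12 Y$ ($v{\left(Y \right)} = 6 \left(\left(Y - 9\right) + Y\right) = 6 \left(\left(-9 + Y\right) + Y\right) = 6 \left(-9 + 2 Y\right) = -54 + 12 Y$)
$\left(5 - 4 \left(\left(-1\right) 7\right)\right) 23 + v{\left(-12 \right)} = \left(5 - 4 \left(\left(-1\right) 7\right)\right) 23 + \left(-54 + 12 \left(-12\right)\right) = \left(5 - -28\right) 23 - 198 = \left(5 + 28\right) 23 - 198 = 33 \cdot 23 - 198 = 759 - 198 = 561$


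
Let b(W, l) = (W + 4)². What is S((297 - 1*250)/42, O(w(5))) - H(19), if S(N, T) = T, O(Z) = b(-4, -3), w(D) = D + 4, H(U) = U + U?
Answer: -38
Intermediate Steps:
H(U) = 2*U
w(D) = 4 + D
b(W, l) = (4 + W)²
O(Z) = 0 (O(Z) = (4 - 4)² = 0² = 0)
S((297 - 1*250)/42, O(w(5))) - H(19) = 0 - 2*19 = 0 - 1*38 = 0 - 38 = -38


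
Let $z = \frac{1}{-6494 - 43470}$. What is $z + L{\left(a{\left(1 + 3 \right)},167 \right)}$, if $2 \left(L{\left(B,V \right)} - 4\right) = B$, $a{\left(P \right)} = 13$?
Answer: $\frac{524621}{49964} \approx 10.5$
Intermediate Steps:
$L{\left(B,V \right)} = 4 + \frac{B}{2}$
$z = - \frac{1}{49964}$ ($z = \frac{1}{-49964} = - \frac{1}{49964} \approx -2.0014 \cdot 10^{-5}$)
$z + L{\left(a{\left(1 + 3 \right)},167 \right)} = - \frac{1}{49964} + \left(4 + \frac{1}{2} \cdot 13\right) = - \frac{1}{49964} + \left(4 + \frac{13}{2}\right) = - \frac{1}{49964} + \frac{21}{2} = \frac{524621}{49964}$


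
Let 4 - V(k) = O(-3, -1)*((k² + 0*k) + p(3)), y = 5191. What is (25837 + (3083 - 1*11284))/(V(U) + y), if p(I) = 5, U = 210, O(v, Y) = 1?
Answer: -8818/19455 ≈ -0.45325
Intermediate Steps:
V(k) = -1 - k² (V(k) = 4 - ((k² + 0*k) + 5) = 4 - ((k² + 0) + 5) = 4 - (k² + 5) = 4 - (5 + k²) = 4 + (-5 - k²) = -1 - k²)
(25837 + (3083 - 1*11284))/(V(U) + y) = (25837 + (3083 - 1*11284))/((-1 - 1*210²) + 5191) = (25837 + (3083 - 11284))/((-1 - 1*44100) + 5191) = (25837 - 8201)/((-1 - 44100) + 5191) = 17636/(-44101 + 5191) = 17636/(-38910) = 17636*(-1/38910) = -8818/19455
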